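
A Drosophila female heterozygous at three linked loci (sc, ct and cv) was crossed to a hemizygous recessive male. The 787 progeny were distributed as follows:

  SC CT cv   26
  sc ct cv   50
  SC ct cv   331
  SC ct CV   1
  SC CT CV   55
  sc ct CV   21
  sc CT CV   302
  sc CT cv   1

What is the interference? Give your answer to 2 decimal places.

The two most frequent reciprocal classes, SC ct cv and sc CT CV, are the parental types, so the F1 was SC ct cv / sc CT CV.
The two rarest classes, SC ct CV and sc CT cv, are the double crossovers. Comparing them with the parentals, only the cv allele has switched, so cv is the middle locus and the order is sc – cv – ct.
sc–cv: (105 + 2)/787 = 0.1360; cv–ct: (47 + 2)/787 = 0.0623.
Expected DCO frequency = 0.1360 × 0.0623 ≈ 0.00847; observed = 2/787 ≈ 0.00254.
Coefficient of coincidence = 0.00254/0.00847 ≈ 0.30; interference = 1 − 0.30 = 0.70.

0.70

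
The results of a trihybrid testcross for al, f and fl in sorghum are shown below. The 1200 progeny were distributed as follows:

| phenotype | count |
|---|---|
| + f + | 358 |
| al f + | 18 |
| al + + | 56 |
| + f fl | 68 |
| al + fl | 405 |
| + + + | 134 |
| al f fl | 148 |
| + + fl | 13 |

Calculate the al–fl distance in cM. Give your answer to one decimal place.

The two most frequent reciprocal classes, + f + and al + fl, are the parental types, so the F1 was + f + / al + fl.
The two rarest classes, al f + and + + fl, are the double crossovers. Comparing them with the parentals, only the al allele has switched, so al is the middle locus and the order is fl – al – f.
Crossovers in the fl–al interval produce the single-crossover classes + f fl and al + + (68 + 56 = 124) plus the double crossovers (31).
RF(fl–al) = (124 + 31) / 1200 = 155/1200 = 0.1292 → 12.9 cM.

12.9 cM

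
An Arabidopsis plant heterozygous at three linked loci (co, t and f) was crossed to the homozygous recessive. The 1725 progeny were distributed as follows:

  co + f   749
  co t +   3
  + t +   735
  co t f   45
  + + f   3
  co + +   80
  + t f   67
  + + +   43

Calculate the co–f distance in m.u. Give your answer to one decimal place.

The two most frequent reciprocal classes, + t + and co + f, are the parental types, so the F1 was + t + / co + f.
The two rarest classes, co t + and + + f, are the double crossovers. Comparing them with the parentals, only the co allele has switched, so co is the middle locus and the order is f – co – t.
Crossovers in the f–co interval produce the single-crossover classes + t f and co + + (67 + 80 = 147) plus the double crossovers (6).
RF(f–co) = (147 + 6) / 1725 = 153/1725 = 0.0887 → 8.9 m.u.

8.9 m.u.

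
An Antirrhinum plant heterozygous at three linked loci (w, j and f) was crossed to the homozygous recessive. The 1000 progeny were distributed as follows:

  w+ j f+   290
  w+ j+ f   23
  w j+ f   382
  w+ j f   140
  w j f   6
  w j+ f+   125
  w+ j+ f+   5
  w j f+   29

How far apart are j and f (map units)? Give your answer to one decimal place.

27.6 map units

The two most frequent reciprocal classes, w j+ f and w+ j f+, are the parental types, so the F1 was w j+ f / w+ j f+.
The two rarest classes, w j f and w+ j+ f+, are the double crossovers. Comparing them with the parentals, only the j allele has switched, so j is the middle locus and the order is f – j – w.
Crossovers in the f–j interval produce the single-crossover classes w j+ f+ and w+ j f (125 + 140 = 265) plus the double crossovers (11).
RF(f–j) = (265 + 11) / 1000 = 276/1000 = 0.2760 → 27.6 map units.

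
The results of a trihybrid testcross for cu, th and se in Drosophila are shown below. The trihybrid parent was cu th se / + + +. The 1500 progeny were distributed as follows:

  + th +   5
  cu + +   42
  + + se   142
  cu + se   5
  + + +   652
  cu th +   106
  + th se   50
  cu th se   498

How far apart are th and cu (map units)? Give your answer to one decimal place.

The two rarest classes, cu + se and + th +, are the double crossovers. Comparing them with the parentals, only the th allele has switched, so th is the middle locus and the order is se – th – cu.
Crossovers in the th–cu interval produce the single-crossover classes + th se and cu + + (50 + 42 = 92) plus the double crossovers (10).
RF(th–cu) = (92 + 10) / 1500 = 102/1500 = 0.0680 → 6.8 map units.

6.8 map units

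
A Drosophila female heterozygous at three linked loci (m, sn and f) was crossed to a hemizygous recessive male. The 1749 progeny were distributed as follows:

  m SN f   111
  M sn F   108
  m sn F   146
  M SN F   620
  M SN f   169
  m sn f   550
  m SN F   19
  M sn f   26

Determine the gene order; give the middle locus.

m

The two most frequent reciprocal classes, m sn f and M SN F, are the parental types, so the F1 was m sn f / M SN F.
The two rarest classes, M sn f and m SN F, are the double crossovers. Comparing them with the parentals, only the m allele has switched, so m is the middle locus and the order is f – m – sn.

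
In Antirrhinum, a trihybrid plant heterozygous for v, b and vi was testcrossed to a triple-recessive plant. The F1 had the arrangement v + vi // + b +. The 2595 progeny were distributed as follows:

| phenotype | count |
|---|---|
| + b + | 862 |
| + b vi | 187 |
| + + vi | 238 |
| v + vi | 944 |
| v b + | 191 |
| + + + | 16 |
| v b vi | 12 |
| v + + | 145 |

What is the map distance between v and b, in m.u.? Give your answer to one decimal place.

The two rarest classes, v b vi and + + +, are the double crossovers. Comparing them with the parentals, only the b allele has switched, so b is the middle locus and the order is vi – b – v.
Crossovers in the b–v interval produce the single-crossover classes + + vi and v b + (238 + 191 = 429) plus the double crossovers (28).
RF(b–v) = (429 + 28) / 2595 = 457/2595 = 0.1761 → 17.6 m.u.

17.6 m.u.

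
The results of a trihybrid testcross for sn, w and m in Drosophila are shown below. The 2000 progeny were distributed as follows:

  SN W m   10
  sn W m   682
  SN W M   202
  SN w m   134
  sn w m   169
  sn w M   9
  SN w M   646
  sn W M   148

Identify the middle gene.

sn

The two most frequent reciprocal classes, SN w M and sn W m, are the parental types, so the F1 was SN w M / sn W m.
The two rarest classes, sn w M and SN W m, are the double crossovers. Comparing them with the parentals, only the sn allele has switched, so sn is the middle locus and the order is m – sn – w.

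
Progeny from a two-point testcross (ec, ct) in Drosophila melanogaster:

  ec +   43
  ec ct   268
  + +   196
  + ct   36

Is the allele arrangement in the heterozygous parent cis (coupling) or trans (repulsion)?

The two most frequent classes are + + (196) and ec ct (268); these are the parental (non-recombinant) types.
So the F1 carried + + on one chromosome and ec ct on the other — the recessive alleles are on the same chromosome (cis / coupling).

cis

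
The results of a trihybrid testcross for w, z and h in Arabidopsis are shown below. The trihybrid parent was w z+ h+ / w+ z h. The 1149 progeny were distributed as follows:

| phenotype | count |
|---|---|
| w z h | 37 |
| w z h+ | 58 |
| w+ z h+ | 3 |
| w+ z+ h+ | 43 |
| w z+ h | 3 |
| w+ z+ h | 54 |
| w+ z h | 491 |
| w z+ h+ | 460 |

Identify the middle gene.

The two rarest classes, w z+ h and w+ z h+, are the double crossovers. Comparing them with the parentals, only the h allele has switched, so h is the middle locus and the order is w – h – z.

h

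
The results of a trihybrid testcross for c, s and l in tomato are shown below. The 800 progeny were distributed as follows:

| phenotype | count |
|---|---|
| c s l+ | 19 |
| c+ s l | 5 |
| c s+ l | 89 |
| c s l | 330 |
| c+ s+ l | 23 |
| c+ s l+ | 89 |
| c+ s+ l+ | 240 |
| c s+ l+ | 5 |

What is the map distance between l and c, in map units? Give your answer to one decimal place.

6.5 map units

The two most frequent reciprocal classes, c+ s+ l+ and c s l, are the parental types, so the F1 was c+ s+ l+ / c s l.
The two rarest classes, c s+ l+ and c+ s l, are the double crossovers. Comparing them with the parentals, only the c allele has switched, so c is the middle locus and the order is l – c – s.
Crossovers in the l–c interval produce the single-crossover classes c+ s+ l and c s l+ (23 + 19 = 42) plus the double crossovers (10).
RF(l–c) = (42 + 10) / 800 = 52/800 = 0.0650 → 6.5 map units.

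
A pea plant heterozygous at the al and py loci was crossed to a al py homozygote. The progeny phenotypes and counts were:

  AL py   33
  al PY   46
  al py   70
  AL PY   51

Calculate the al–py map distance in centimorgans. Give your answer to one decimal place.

39.5 centimorgans

The two most frequent classes, AL PY (51) and al py (70), are the parental types, so the F1 was AL PY / al py.
The recombinant classes are AL py and al PY: 33 + 46 = 79.
Recombination frequency = 79/200 = 0.3950 ≈ 39.5%, i.e. 39.5 centimorgans.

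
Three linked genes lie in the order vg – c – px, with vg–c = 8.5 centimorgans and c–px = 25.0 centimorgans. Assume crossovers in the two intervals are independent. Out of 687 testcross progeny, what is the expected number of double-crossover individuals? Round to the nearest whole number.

15

Map distances give recombination frequencies of 0.085 and 0.250 for the two intervals.
With no interference, expected double-crossover frequency = 0.085 × 0.250 = 0.02125.
Expected number = 0.02125 × 687 = 14.60 ≈ 15.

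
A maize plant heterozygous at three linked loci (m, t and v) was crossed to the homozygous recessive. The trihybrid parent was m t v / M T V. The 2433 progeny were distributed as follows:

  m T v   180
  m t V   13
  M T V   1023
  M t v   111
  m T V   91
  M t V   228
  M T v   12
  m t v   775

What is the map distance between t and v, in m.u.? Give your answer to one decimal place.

The two rarest classes, m t V and M T v, are the double crossovers. Comparing them with the parentals, only the v allele has switched, so v is the middle locus and the order is m – v – t.
Crossovers in the v–t interval produce the single-crossover classes m T v and M t V (180 + 228 = 408) plus the double crossovers (25).
RF(v–t) = (408 + 25) / 2433 = 433/2433 = 0.1780 → 17.8 m.u.

17.8 m.u.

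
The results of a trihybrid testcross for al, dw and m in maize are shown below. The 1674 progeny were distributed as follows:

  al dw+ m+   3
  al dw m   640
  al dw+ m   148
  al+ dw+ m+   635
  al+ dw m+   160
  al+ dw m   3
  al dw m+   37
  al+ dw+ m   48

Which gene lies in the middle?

The two most frequent reciprocal classes, al dw m and al+ dw+ m+, are the parental types, so the F1 was al dw m / al+ dw+ m+.
The two rarest classes, al+ dw m and al dw+ m+, are the double crossovers. Comparing them with the parentals, only the al allele has switched, so al is the middle locus and the order is dw – al – m.

al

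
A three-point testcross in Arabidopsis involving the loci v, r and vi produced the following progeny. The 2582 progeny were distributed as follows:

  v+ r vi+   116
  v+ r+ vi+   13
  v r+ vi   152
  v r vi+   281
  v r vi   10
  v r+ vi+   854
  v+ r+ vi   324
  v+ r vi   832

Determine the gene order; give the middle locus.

The two most frequent reciprocal classes, v+ r vi and v r+ vi+, are the parental types, so the F1 was v+ r vi / v r+ vi+.
The two rarest classes, v r vi and v+ r+ vi+, are the double crossovers. Comparing them with the parentals, only the v allele has switched, so v is the middle locus and the order is vi – v – r.

v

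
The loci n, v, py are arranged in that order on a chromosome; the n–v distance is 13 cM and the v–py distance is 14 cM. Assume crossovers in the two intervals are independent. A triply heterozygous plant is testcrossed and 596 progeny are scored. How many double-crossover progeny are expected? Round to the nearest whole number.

Map distances give recombination frequencies of 0.130 and 0.140 for the two intervals.
With no interference, expected double-crossover frequency = 0.130 × 0.140 = 0.01820.
Expected number = 0.01820 × 596 = 10.85 ≈ 11.

11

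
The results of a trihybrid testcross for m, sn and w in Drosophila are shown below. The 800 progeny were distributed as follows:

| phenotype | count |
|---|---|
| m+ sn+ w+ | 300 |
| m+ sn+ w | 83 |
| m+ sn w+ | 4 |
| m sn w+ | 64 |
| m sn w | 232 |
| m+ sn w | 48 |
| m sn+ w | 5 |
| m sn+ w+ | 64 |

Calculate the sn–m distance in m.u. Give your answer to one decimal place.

15.1 m.u.

The two most frequent reciprocal classes, m sn w and m+ sn+ w+, are the parental types, so the F1 was m sn w / m+ sn+ w+.
The two rarest classes, m sn+ w and m+ sn w+, are the double crossovers. Comparing them with the parentals, only the sn allele has switched, so sn is the middle locus and the order is m – sn – w.
Crossovers in the m–sn interval produce the single-crossover classes m+ sn w and m sn+ w+ (48 + 64 = 112) plus the double crossovers (9).
RF(m–sn) = (112 + 9) / 800 = 121/800 = 0.1512 → 15.1 m.u.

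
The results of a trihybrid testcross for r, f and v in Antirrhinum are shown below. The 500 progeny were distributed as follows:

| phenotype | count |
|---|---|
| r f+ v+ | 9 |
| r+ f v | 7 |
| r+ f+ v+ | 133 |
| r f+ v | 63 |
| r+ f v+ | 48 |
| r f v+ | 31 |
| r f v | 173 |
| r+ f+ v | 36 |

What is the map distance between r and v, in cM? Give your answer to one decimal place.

The two most frequent reciprocal classes, r f v and r+ f+ v+, are the parental types, so the F1 was r f v / r+ f+ v+.
The two rarest classes, r+ f v and r f+ v+, are the double crossovers. Comparing them with the parentals, only the r allele has switched, so r is the middle locus and the order is v – r – f.
Crossovers in the v–r interval produce the single-crossover classes r f v+ and r+ f+ v (31 + 36 = 67) plus the double crossovers (16).
RF(v–r) = (67 + 16) / 500 = 83/500 = 0.1660 → 16.6 cM.

16.6 cM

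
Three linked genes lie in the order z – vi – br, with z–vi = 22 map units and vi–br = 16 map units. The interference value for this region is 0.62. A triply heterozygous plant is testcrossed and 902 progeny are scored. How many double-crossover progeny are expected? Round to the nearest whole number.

12

Map distances give recombination frequencies of 0.220 and 0.160 for the two intervals.
With interference 0.62 (so coincidence = 0.38), expected double-crossover frequency = 0.220 × 0.160 × 0.38 = 0.01338.
Expected number = 0.01338 × 902 = 12.07 ≈ 12.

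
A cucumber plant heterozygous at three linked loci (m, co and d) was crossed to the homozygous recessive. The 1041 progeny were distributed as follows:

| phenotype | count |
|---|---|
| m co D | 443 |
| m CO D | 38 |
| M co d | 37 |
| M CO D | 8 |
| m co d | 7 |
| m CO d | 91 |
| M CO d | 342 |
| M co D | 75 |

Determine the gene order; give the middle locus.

d

The two most frequent reciprocal classes, M CO d and m co D, are the parental types, so the F1 was M CO d / m co D.
The two rarest classes, M CO D and m co d, are the double crossovers. Comparing them with the parentals, only the d allele has switched, so d is the middle locus and the order is co – d – m.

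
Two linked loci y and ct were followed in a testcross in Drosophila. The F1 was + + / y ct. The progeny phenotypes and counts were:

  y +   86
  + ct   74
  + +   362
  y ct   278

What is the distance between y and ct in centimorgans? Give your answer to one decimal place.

20.0 centimorgans

The recombinant classes are + ct and y +: 74 + 86 = 160.
Recombination frequency = 160/800 = 0.2000 ≈ 20.0%, i.e. 20.0 centimorgans.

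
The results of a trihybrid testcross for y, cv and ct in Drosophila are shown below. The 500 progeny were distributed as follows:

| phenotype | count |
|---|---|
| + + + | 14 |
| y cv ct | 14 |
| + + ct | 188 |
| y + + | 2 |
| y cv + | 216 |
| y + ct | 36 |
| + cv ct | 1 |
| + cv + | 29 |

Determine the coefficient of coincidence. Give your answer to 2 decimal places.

The two most frequent reciprocal classes, y cv + and + + ct, are the parental types, so the F1 was y cv + / + + ct.
The two rarest classes, y + + and + cv ct, are the double crossovers. Comparing them with the parentals, only the cv allele has switched, so cv is the middle locus and the order is ct – cv – y.
ct–cv: (28 + 3)/500 = 0.0620; cv–y: (65 + 3)/500 = 0.1360.
Expected DCO frequency = 0.0620 × 0.1360 ≈ 0.00843; observed = 3/500 ≈ 0.00600.
Coefficient of coincidence = 0.00600/0.00843 ≈ 0.71.

0.71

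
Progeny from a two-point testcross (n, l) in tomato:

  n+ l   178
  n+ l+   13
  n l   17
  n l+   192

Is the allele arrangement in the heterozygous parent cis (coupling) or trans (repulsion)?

trans

The two most frequent classes are n+ l (178) and n l+ (192); these are the parental (non-recombinant) types.
So the F1 carried n+ l on one chromosome and n l+ on the other — the recessive alleles are on opposite chromosomes (trans / repulsion).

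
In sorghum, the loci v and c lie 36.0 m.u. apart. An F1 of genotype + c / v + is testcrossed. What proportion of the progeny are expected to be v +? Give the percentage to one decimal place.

A map distance of 36.0 m.u. corresponds to a recombination frequency of 0.360.
The F1 is + c / v +, so v + is a parental gamete class with expected frequency (1 − r)/2 = 0.640/2 = 0.3200.
That is 0.3200 = 32.0% of the progeny.

32.0%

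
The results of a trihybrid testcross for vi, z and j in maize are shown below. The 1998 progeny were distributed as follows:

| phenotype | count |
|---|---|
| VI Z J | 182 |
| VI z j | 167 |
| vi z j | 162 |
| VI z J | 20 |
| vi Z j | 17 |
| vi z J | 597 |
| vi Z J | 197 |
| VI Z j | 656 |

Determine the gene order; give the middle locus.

vi

The two most frequent reciprocal classes, vi z J and VI Z j, are the parental types, so the F1 was vi z J / VI Z j.
The two rarest classes, VI z J and vi Z j, are the double crossovers. Comparing them with the parentals, only the vi allele has switched, so vi is the middle locus and the order is z – vi – j.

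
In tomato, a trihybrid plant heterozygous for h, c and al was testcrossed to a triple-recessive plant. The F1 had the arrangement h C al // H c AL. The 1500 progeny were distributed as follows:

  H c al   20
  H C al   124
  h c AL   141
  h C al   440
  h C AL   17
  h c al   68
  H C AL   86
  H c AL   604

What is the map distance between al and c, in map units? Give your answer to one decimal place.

12.7 map units

The two rarest classes, h C AL and H c al, are the double crossovers. Comparing them with the parentals, only the al allele has switched, so al is the middle locus and the order is h – al – c.
Crossovers in the al–c interval produce the single-crossover classes h c al and H C AL (68 + 86 = 154) plus the double crossovers (37).
RF(al–c) = (154 + 37) / 1500 = 191/1500 = 0.1273 → 12.7 map units.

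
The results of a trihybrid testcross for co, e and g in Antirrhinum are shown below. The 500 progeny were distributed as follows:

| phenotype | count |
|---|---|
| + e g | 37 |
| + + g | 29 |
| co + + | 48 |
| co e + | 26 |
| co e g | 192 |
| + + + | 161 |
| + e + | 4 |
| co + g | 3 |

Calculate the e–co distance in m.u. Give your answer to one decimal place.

The two most frequent reciprocal classes, + + + and co e g, are the parental types, so the F1 was + + + / co e g.
The two rarest classes, + e + and co + g, are the double crossovers. Comparing them with the parentals, only the e allele has switched, so e is the middle locus and the order is g – e – co.
Crossovers in the e–co interval produce the single-crossover classes co + + and + e g (48 + 37 = 85) plus the double crossovers (7).
RF(e–co) = (85 + 7) / 500 = 92/500 = 0.1840 → 18.4 m.u.

18.4 m.u.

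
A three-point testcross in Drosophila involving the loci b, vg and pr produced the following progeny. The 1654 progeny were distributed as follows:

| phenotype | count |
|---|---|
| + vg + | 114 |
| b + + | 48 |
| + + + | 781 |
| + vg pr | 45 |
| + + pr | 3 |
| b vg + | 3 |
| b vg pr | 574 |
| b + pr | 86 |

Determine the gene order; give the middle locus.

The two most frequent reciprocal classes, + + + and b vg pr, are the parental types, so the F1 was + + + / b vg pr.
The two rarest classes, + + pr and b vg +, are the double crossovers. Comparing them with the parentals, only the pr allele has switched, so pr is the middle locus and the order is b – pr – vg.

pr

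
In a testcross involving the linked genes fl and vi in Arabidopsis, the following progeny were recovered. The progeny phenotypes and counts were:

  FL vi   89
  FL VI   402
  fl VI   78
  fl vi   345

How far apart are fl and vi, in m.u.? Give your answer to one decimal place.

The two most frequent classes, FL VI (402) and fl vi (345), are the parental types, so the F1 was FL VI / fl vi.
The recombinant classes are FL vi and fl VI: 89 + 78 = 167.
Recombination frequency = 167/914 = 0.1827 ≈ 18.3%, i.e. 18.3 m.u.

18.3 m.u.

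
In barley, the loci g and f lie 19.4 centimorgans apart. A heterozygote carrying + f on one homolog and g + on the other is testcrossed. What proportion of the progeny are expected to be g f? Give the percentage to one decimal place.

A map distance of 19.4 centimorgans corresponds to a recombination frequency of 0.194.
The F1 is + f / g +, so g f is a recombinant gamete class with expected frequency r/2 = 0.194/2 = 0.0970.
That is 0.0970 = 9.7% of the progeny.

9.7%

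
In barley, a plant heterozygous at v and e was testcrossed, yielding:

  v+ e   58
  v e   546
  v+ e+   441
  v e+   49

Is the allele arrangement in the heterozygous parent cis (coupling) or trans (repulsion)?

cis

The two most frequent classes are v+ e+ (441) and v e (546); these are the parental (non-recombinant) types.
So the F1 carried v+ e+ on one chromosome and v e on the other — the recessive alleles are on the same chromosome (cis / coupling).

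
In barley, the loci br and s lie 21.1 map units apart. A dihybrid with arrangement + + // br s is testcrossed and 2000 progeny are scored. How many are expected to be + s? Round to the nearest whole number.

A map distance of 21.1 map units corresponds to a recombination frequency of 0.211.
The F1 is + + / br s, so + s is a recombinant gamete class with expected frequency r/2 = 0.211/2 = 0.1055.
Expected number = 0.1055 × 2000 = 211.00 ≈ 211.

211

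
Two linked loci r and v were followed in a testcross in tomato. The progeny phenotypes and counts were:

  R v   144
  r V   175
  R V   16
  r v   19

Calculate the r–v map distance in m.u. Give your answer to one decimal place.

The two most frequent classes, R v (144) and r V (175), are the parental types, so the F1 was R v / r V.
The recombinant classes are R V and r v: 16 + 19 = 35.
Recombination frequency = 35/354 = 0.0989 ≈ 9.9%, i.e. 9.9 m.u.

9.9 m.u.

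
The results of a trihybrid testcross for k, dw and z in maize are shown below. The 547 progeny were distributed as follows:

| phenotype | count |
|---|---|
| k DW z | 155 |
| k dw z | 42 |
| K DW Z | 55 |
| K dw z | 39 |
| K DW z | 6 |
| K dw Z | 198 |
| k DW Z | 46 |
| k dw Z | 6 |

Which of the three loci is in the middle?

The two most frequent reciprocal classes, k DW z and K dw Z, are the parental types, so the F1 was k DW z / K dw Z.
The two rarest classes, K DW z and k dw Z, are the double crossovers. Comparing them with the parentals, only the k allele has switched, so k is the middle locus and the order is dw – k – z.

k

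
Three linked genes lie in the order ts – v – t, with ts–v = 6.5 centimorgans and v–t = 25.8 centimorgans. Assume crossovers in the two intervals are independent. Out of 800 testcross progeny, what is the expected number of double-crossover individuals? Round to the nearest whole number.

13

Map distances give recombination frequencies of 0.065 and 0.258 for the two intervals.
With no interference, expected double-crossover frequency = 0.065 × 0.258 = 0.01677.
Expected number = 0.01677 × 800 = 13.42 ≈ 13.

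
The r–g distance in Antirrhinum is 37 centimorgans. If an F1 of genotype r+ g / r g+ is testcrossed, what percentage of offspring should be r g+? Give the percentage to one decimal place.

A map distance of 37 centimorgans corresponds to a recombination frequency of 0.370.
The F1 is r+ g / r g+, so r g+ is a parental gamete class with expected frequency (1 − r)/2 = 0.630/2 = 0.3150.
That is 0.3150 = 31.5% of the progeny.

31.5%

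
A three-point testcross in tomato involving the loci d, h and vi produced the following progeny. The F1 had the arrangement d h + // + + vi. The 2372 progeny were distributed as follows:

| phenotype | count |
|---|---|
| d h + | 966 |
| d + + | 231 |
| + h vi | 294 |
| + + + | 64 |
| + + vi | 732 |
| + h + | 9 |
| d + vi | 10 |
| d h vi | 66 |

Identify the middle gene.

The two rarest classes, + h + and d + vi, are the double crossovers. Comparing them with the parentals, only the d allele has switched, so d is the middle locus and the order is vi – d – h.

d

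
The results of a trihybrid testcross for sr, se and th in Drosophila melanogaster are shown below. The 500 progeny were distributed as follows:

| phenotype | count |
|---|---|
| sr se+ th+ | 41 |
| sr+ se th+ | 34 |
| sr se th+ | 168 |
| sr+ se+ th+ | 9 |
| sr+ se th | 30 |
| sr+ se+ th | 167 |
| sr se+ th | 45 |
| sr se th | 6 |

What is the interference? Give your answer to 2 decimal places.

The two most frequent reciprocal classes, sr se th+ and sr+ se+ th, are the parental types, so the F1 was sr se th+ / sr+ se+ th.
The two rarest classes, sr se th and sr+ se+ th+, are the double crossovers. Comparing them with the parentals, only the th allele has switched, so th is the middle locus and the order is se – th – sr.
se–th: (71 + 15)/500 = 0.1720; th–sr: (79 + 15)/500 = 0.1880.
Expected DCO frequency = 0.1720 × 0.1880 ≈ 0.03234; observed = 15/500 ≈ 0.03000.
Coefficient of coincidence = 0.03000/0.03234 ≈ 0.93; interference = 1 − 0.93 = 0.07.

0.07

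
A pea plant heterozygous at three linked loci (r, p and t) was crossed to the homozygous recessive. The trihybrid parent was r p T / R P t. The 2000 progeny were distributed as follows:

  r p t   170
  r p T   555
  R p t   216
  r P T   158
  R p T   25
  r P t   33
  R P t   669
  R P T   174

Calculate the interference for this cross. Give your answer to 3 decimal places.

The two rarest classes, R p T and r P t, are the double crossovers. Comparing them with the parentals, only the r allele has switched, so r is the middle locus and the order is p – r – t.
p–r: (374 + 58)/2000 = 0.2160; r–t: (344 + 58)/2000 = 0.2010.
Expected DCO frequency = 0.2160 × 0.2010 ≈ 0.04342; observed = 58/2000 ≈ 0.02900.
Coefficient of coincidence = 0.02900/0.04342 ≈ 0.668; interference = 1 − 0.668 = 0.332.

0.332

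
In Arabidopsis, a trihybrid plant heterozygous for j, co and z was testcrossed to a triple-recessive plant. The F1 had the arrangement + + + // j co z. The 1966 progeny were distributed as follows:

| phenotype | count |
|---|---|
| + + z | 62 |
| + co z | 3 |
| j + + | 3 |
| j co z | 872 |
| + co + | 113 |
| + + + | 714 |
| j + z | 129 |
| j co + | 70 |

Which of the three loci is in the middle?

The two rarest classes, j + + and + co z, are the double crossovers. Comparing them with the parentals, only the j allele has switched, so j is the middle locus and the order is co – j – z.

j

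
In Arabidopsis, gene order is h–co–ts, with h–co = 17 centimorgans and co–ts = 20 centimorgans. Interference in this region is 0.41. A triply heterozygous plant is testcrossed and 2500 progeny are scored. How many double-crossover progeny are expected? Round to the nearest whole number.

Map distances give recombination frequencies of 0.170 and 0.200 for the two intervals.
With interference 0.41 (so coincidence = 0.59), expected double-crossover frequency = 0.170 × 0.200 × 0.59 = 0.02006.
Expected number = 0.02006 × 2500 = 50.15 ≈ 50.

50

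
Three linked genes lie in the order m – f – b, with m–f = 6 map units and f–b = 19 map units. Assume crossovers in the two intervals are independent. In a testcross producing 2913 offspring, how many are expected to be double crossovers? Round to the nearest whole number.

33

Map distances give recombination frequencies of 0.060 and 0.190 for the two intervals.
With no interference, expected double-crossover frequency = 0.060 × 0.190 = 0.01140.
Expected number = 0.01140 × 2913 = 33.21 ≈ 33.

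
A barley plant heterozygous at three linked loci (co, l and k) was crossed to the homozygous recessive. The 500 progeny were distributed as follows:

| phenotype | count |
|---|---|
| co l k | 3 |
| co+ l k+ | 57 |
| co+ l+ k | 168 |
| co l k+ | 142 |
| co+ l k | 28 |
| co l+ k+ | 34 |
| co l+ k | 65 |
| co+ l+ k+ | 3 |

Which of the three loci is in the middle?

k

The two most frequent reciprocal classes, co l k+ and co+ l+ k, are the parental types, so the F1 was co l k+ / co+ l+ k.
The two rarest classes, co l k and co+ l+ k+, are the double crossovers. Comparing them with the parentals, only the k allele has switched, so k is the middle locus and the order is l – k – co.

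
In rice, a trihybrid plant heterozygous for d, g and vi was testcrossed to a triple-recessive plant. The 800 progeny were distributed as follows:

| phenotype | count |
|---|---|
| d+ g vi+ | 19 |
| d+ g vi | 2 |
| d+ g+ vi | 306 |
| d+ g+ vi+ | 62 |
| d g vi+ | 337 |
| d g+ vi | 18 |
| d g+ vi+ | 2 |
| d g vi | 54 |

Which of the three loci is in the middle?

The two most frequent reciprocal classes, d g vi+ and d+ g+ vi, are the parental types, so the F1 was d g vi+ / d+ g+ vi.
The two rarest classes, d g+ vi+ and d+ g vi, are the double crossovers. Comparing them with the parentals, only the g allele has switched, so g is the middle locus and the order is vi – g – d.

g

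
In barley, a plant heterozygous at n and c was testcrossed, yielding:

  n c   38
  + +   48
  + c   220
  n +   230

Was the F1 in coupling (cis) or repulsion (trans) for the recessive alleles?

The two most frequent classes are + c (220) and n + (230); these are the parental (non-recombinant) types.
So the F1 carried + c on one chromosome and n + on the other — the recessive alleles are on opposite chromosomes (trans / repulsion).

trans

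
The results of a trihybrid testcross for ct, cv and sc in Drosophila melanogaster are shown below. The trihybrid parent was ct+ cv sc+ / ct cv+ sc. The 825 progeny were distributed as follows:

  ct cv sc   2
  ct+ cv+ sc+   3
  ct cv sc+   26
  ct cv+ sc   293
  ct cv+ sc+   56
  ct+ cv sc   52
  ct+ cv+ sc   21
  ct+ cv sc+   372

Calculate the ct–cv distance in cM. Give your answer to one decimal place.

The two rarest classes, ct+ cv+ sc+ and ct cv sc, are the double crossovers. Comparing them with the parentals, only the cv allele has switched, so cv is the middle locus and the order is ct – cv – sc.
Crossovers in the ct–cv interval produce the single-crossover classes ct cv sc+ and ct+ cv+ sc (26 + 21 = 47) plus the double crossovers (5).
RF(ct–cv) = (47 + 5) / 825 = 52/825 = 0.0630 → 6.3 cM.

6.3 cM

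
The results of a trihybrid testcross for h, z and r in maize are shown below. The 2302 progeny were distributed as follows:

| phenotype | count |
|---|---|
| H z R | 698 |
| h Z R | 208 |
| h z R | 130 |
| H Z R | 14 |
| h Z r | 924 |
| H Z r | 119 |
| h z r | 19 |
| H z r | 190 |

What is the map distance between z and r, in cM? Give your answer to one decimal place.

The two most frequent reciprocal classes, H z R and h Z r, are the parental types, so the F1 was H z R / h Z r.
The two rarest classes, H Z R and h z r, are the double crossovers. Comparing them with the parentals, only the z allele has switched, so z is the middle locus and the order is r – z – h.
Crossovers in the r–z interval produce the single-crossover classes H z r and h Z R (190 + 208 = 398) plus the double crossovers (33).
RF(r–z) = (398 + 33) / 2302 = 431/2302 = 0.1872 → 18.7 cM.

18.7 cM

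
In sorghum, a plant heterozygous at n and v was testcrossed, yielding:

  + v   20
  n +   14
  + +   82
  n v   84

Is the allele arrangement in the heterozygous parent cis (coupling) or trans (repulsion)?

The two most frequent classes are + + (82) and n v (84); these are the parental (non-recombinant) types.
So the F1 carried + + on one chromosome and n v on the other — the recessive alleles are on the same chromosome (cis / coupling).

cis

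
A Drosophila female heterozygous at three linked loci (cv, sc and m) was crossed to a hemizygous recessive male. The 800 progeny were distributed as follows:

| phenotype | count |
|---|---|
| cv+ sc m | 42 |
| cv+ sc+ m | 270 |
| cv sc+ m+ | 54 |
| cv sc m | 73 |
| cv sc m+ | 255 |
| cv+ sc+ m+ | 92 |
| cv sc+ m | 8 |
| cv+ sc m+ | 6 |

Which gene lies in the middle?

cv

The two most frequent reciprocal classes, cv+ sc+ m and cv sc m+, are the parental types, so the F1 was cv+ sc+ m / cv sc m+.
The two rarest classes, cv sc+ m and cv+ sc m+, are the double crossovers. Comparing them with the parentals, only the cv allele has switched, so cv is the middle locus and the order is m – cv – sc.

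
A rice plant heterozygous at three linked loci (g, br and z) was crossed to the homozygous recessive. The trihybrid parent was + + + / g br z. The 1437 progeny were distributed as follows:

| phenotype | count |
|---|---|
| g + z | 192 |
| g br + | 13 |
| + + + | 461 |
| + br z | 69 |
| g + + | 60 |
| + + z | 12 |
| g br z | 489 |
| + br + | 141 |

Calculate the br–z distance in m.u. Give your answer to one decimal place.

24.9 m.u.

The two rarest classes, + + z and g br +, are the double crossovers. Comparing them with the parentals, only the z allele has switched, so z is the middle locus and the order is g – z – br.
Crossovers in the z–br interval produce the single-crossover classes + br + and g + z (141 + 192 = 333) plus the double crossovers (25).
RF(z–br) = (333 + 25) / 1437 = 358/1437 = 0.2491 → 24.9 m.u.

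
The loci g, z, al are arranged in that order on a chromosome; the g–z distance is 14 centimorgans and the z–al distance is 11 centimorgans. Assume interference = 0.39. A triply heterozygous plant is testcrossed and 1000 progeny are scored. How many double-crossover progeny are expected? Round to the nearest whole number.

9

Map distances give recombination frequencies of 0.140 and 0.110 for the two intervals.
With interference 0.39 (so coincidence = 0.61), expected double-crossover frequency = 0.140 × 0.110 × 0.61 = 0.00939.
Expected number = 0.00939 × 1000 = 9.39 ≈ 9.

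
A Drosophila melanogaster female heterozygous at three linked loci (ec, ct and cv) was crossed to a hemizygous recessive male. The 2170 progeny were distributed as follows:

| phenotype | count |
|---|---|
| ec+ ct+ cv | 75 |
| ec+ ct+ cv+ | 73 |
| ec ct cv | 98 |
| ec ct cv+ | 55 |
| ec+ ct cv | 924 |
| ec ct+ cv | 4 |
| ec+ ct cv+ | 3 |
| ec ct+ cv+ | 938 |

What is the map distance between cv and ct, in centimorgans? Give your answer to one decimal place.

The two most frequent reciprocal classes, ec+ ct cv and ec ct+ cv+, are the parental types, so the F1 was ec+ ct cv / ec ct+ cv+.
The two rarest classes, ec+ ct cv+ and ec ct+ cv, are the double crossovers. Comparing them with the parentals, only the cv allele has switched, so cv is the middle locus and the order is ec – cv – ct.
Crossovers in the cv–ct interval produce the single-crossover classes ec+ ct+ cv and ec ct cv+ (75 + 55 = 130) plus the double crossovers (7).
RF(cv–ct) = (130 + 7) / 2170 = 137/2170 = 0.0631 → 6.3 centimorgans.

6.3 centimorgans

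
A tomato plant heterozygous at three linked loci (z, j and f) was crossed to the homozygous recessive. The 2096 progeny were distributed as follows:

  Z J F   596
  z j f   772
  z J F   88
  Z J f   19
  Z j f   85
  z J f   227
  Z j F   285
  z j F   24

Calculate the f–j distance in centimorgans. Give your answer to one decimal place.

26.5 centimorgans

The two most frequent reciprocal classes, z j f and Z J F, are the parental types, so the F1 was z j f / Z J F.
The two rarest classes, z j F and Z J f, are the double crossovers. Comparing them with the parentals, only the f allele has switched, so f is the middle locus and the order is z – f – j.
Crossovers in the f–j interval produce the single-crossover classes z J f and Z j F (227 + 285 = 512) plus the double crossovers (43).
RF(f–j) = (512 + 43) / 2096 = 555/2096 = 0.2648 → 26.5 centimorgans.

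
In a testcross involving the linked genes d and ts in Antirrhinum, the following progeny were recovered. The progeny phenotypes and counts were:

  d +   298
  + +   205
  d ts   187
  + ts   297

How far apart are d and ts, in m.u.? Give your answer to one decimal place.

The two most frequent classes, + ts (297) and d + (298), are the parental types, so the F1 was + ts / d +.
The recombinant classes are + + and d ts: 205 + 187 = 392.
Recombination frequency = 392/987 = 0.3972 ≈ 39.7%, i.e. 39.7 m.u.

39.7 m.u.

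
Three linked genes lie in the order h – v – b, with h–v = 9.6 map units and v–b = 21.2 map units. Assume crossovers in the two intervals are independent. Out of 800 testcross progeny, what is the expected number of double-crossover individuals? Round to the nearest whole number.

Map distances give recombination frequencies of 0.096 and 0.212 for the two intervals.
With no interference, expected double-crossover frequency = 0.096 × 0.212 = 0.02035.
Expected number = 0.02035 × 800 = 16.28 ≈ 16.

16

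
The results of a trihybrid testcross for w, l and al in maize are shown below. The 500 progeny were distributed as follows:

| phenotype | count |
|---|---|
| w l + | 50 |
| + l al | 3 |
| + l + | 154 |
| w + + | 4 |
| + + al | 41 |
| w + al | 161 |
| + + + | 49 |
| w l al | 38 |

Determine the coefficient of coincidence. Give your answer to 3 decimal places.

The two most frequent reciprocal classes, w + al and + l +, are the parental types, so the F1 was w + al / + l +.
The two rarest classes, w + + and + l al, are the double crossovers. Comparing them with the parentals, only the al allele has switched, so al is the middle locus and the order is l – al – w.
l–al: (87 + 7)/500 = 0.1880; al–w: (91 + 7)/500 = 0.1960.
Expected DCO frequency = 0.1880 × 0.1960 ≈ 0.03685; observed = 7/500 ≈ 0.01400.
Coefficient of coincidence = 0.01400/0.03685 ≈ 0.380.

0.380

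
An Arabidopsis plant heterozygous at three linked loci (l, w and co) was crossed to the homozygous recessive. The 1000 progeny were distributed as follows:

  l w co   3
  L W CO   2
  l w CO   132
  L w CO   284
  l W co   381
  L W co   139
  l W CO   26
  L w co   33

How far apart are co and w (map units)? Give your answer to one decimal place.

6.4 map units

The two most frequent reciprocal classes, l W co and L w CO, are the parental types, so the F1 was l W co / L w CO.
The two rarest classes, l w co and L W CO, are the double crossovers. Comparing them with the parentals, only the w allele has switched, so w is the middle locus and the order is co – w – l.
Crossovers in the co–w interval produce the single-crossover classes l W CO and L w co (26 + 33 = 59) plus the double crossovers (5).
RF(co–w) = (59 + 5) / 1000 = 64/1000 = 0.0640 → 6.4 map units.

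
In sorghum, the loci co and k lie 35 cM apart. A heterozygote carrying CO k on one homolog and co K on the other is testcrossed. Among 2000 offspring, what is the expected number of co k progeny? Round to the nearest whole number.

350

A map distance of 35 cM corresponds to a recombination frequency of 0.350.
The F1 is CO k / co K, so co k is a recombinant gamete class with expected frequency r/2 = 0.350/2 = 0.1750.
Expected number = 0.1750 × 2000 = 350.00 ≈ 350.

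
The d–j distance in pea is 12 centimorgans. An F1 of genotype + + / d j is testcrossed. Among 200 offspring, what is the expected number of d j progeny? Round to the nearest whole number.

88

A map distance of 12 centimorgans corresponds to a recombination frequency of 0.120.
The F1 is + + / d j, so d j is a parental gamete class with expected frequency (1 − r)/2 = 0.880/2 = 0.4400.
Expected number = 0.4400 × 200 = 88.00 ≈ 88.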